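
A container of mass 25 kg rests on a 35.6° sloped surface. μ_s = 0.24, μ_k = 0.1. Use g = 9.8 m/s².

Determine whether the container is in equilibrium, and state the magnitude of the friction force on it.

f ≈ 19.9 N

N = m g cos θ = 199 N.
Down-slope weight component: m g sin θ = 143 N.
μ_s N = 47.8 N.
143 > 47.8 N, so it slides; kinetic friction f = μ_k N = 0.1×199 = 19.9 N.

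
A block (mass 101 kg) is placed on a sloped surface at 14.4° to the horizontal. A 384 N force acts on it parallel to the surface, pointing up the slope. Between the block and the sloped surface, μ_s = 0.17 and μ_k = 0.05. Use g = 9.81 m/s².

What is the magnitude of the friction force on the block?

f ≈ 138 N (down the incline)

Perpendicular to the surface, N = m g cos θ = 101·9.81·cos 14.4° = 959.7 N.
For equilibrium along the incline the friction force must supply f = m g sin θ − P = 246.4 − 384 = -137.6 N (positive meaning up-slope).
Static friction can supply at most μ_s N = 163.1 N.
Since |-137.6| ≤ 163.1 N, static friction is sufficient; f equals the required value, not μ_s N.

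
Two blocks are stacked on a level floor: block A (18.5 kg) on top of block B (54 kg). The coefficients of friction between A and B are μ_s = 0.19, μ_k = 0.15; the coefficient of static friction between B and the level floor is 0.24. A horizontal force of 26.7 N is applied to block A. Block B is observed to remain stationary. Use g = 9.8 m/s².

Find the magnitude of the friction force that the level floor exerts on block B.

Normal force at the A–B interface: N₁ = m_A g = 181.3 N.
So the A–B interface can sustain at most μ_s N₁ = 34.45 N of static friction.
P = 26.7 N is within that limit, so A and B move together (both at rest); the A–B friction is simply f₁ = P = 26.7 N.
By Newton's third law B feels 26.7 N forward from A. With B stationary, the floor's static friction on B balances it: f₂ = 26.7 N (well within μ_s(m_A+m_B)g = 170.5 N).

f ≈ 26.7 N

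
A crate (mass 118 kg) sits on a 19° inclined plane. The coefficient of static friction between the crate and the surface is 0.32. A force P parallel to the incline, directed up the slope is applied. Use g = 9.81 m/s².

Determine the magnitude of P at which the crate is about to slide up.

P ≈ 727 N

At impending motion up the slope, friction acts down-slope at its limit: f = μ_s N.
P is parallel to the surface, so N = m g cos θ = 1090 N.
Along the incline: P = m g sin θ + μ_s N = 377 + 0.32×1090 = 727 N.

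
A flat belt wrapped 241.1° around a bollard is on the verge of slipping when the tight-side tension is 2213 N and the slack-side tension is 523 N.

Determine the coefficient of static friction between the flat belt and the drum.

μ ≈ 0.343

T₂/T₁ = e^{μβ} → μ = ln(T₂/T₁)/β.
β = 241.1° = 4.208 rad.
μ = ln(2213/523)/4.208 = ln(4.231)/4.208 = 0.343.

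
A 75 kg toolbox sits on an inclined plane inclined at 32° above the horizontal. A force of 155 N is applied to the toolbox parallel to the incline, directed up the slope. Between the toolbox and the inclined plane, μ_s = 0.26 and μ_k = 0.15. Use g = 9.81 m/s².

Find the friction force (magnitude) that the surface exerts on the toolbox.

f ≈ 93.6 N (up the incline)

Perpendicular to the surface, N = m g cos θ = 75·9.81·cos 32° = 624 N.
For equilibrium along the incline the friction force must supply f = m g sin θ − P = 389.9 − 155 = 234.9 N (positive meaning up-slope).
Maximum static friction available: μ_s N = 0.26 × 624 = 162.2 N.
Since |234.9| > 162.2 N, static friction cannot hold it; the toolbox slides down the incline and kinetic friction applies: f = μ_k N = 0.15 × 624 = 93.6 N.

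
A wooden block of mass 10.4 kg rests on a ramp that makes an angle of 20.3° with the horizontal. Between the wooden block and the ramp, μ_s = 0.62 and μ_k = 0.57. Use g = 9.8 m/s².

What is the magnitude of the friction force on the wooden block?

f ≈ 35.4 N (up the incline)

Perpendicular to the surface, N = m g cos θ = 10.4·9.8·cos 20.3° = 95.59 N.
Along the slope the weight component is m g sin θ = 35.36 N; friction must supply exactly this, acting up-slope.
The static-friction ceiling is μ_s N = 0.62 × 95.59 = 59.27 N.
Since |35.36| ≤ 59.27 N, the wooden block remains in static equilibrium and friction takes exactly the required value.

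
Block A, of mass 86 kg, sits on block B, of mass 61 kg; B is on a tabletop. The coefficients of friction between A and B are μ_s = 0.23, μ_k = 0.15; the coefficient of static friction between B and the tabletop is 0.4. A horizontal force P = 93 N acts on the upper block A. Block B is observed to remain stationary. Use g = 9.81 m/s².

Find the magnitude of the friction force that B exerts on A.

f ≈ 93 N

Normal force at the A–B interface: N₁ = m_A g = 843.7 N.
So the A–B interface can sustain at most μ_s N₁ = 194 N of static friction.
P = 93 N is within that limit, so A and B move together (both at rest); the A–B friction is simply f₁ = P = 93 N.
B experiences an equal 93 N forward from A (third law). B is in equilibrium, so the floor supplies f₂ = 93 N of static friction (limit μ_s(m_A+m_B)g = 576.8 N, not exceeded).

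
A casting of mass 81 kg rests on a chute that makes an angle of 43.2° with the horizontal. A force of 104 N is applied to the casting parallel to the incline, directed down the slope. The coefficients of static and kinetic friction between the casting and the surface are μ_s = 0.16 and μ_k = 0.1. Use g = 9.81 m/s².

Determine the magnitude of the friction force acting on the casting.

The normal reaction is N = m g cos θ = 579.2 N.
The friction needed for equilibrium is m g sin θ + P = 543.9 + 104 = 647.9 N, measured positive up-slope.
The static-friction ceiling is μ_s N = 0.16 × 579.2 = 92.68 N.
Since |647.9| > 92.68 N, static friction cannot hold it; the casting slides down the incline and kinetic friction applies: f = μ_k N = 0.1 × 579.2 = 57.9 N.

f ≈ 57.9 N (up the incline)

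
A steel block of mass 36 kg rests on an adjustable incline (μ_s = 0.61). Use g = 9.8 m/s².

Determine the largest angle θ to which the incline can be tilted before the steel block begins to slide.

θ_max ≈ 31.4°

At the slip threshold, m g sin θ = μ_s · m g cos θ, so tan θ = μ_s.
θ_max = arctan(0.61) = 31.4°.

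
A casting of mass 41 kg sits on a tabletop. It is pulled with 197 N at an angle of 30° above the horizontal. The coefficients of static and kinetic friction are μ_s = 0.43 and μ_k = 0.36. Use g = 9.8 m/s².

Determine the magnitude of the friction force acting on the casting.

f ≈ 109 N

Vertical equilibrium gives N = m g − P sin α = 303.3 N.
Horizontally, friction must balance P cos α = 170.6 N.
The static-friction limit is μ_s N = 130.4 N.
170.6 > 130.4 N → the casting slides; f = μ_k N = 0.36×303.3 = 109 N.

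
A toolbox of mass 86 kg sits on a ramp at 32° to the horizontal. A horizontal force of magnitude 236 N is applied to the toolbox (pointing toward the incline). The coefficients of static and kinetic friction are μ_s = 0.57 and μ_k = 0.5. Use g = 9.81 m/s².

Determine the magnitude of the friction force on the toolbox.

f ≈ 247 N (up the incline)

The horizontal push has a component P sin θ into the surface, so N = m g cos θ + P sin θ = 715.5 + 125.1 = 840.5 N.
Along the incline, the net driving force (taking up-slope positive) is P cos θ − m g sin θ = 200.1 − 447.1 = -246.9 N, so equilibrium requires friction f = 246.9 N (up-slope).
Maximum static friction: μ_s N = 0.57 × 840.5 = 479.1 N.
|f_req| = 246.9 ≤ 479.1 N → the toolbox is in equilibrium; friction equals the required value.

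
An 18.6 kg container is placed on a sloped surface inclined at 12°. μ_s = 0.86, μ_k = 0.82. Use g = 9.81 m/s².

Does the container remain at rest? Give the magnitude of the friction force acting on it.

f ≈ 37.9 N

N = m g cos θ = 178 N.
Down-slope weight component: m g sin θ = 37.9 N.
μ_s N = 153 N.
37.9 ≤ 153 N, so it stays put; friction = 37.9 N.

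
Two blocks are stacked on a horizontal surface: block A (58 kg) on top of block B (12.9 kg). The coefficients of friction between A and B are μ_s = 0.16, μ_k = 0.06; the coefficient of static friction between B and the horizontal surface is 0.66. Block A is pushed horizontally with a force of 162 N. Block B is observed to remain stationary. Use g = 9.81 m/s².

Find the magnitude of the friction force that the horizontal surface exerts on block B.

f ≈ 34.1 N

Between the blocks, N₁ = m_A g = 569 N.
So the A–B interface can sustain at most μ_s N₁ = 91.04 N of static friction.
Since P = 162 N > 91.04 N, A slides on B; the A–B friction is kinetic: f₁ = μ_k N₁ = 0.06×569 = 34.1 N.
B experiences an equal 34.1 N forward from A (third law). B is in equilibrium, so the floor supplies f₂ = 34.1 N of static friction (limit μ_s(m_A+m_B)g = 459 N, not exceeded).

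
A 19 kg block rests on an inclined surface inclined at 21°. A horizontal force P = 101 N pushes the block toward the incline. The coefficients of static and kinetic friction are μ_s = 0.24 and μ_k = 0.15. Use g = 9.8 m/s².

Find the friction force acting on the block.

Normal direction: N = m g cos θ + P sin θ = 210 N.
Parallel to the incline: P cos θ − m g sin θ = 94.29 − 66.73 = 27.56 N; the friction needed to balance this is 27.56 N acting down the slope.
The limit of static friction is μ_s N = 50.41 N.
Since 27.56 N is within the 50.41 N limit, the block stays put and friction is exactly 27.6 N.

f ≈ 27.6 N (down the incline)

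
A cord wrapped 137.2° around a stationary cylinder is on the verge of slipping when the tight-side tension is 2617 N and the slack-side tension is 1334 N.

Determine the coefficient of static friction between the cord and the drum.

μ ≈ 0.281

T₂/T₁ = e^{μβ} → μ = ln(T₂/T₁)/β.
β = 137.2° = 2.395 rad.
μ = ln(2617/1334)/2.395 = ln(1.962)/2.395 = 0.281.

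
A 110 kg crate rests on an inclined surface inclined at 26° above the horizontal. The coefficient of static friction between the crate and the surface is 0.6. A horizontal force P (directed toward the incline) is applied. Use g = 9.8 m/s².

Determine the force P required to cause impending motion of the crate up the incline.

P ≈ 1660 N

At impending motion up the slope, friction acts down-slope at its limit: f = μ_s N.
Perpendicular to the incline: N = m g cos θ + P sin θ.
Along the incline: P cos θ = m g sin θ + μ_s N = m g sin θ + μ_s (m g cos θ + P sin θ).
Solving, P (cos θ − μ_s sin θ) = m g (sin θ + μ_s cos θ), so P = 110×9.8×(sin 26° + 0.6 cos 26°)/(cos 26° − 0.6 sin 26°) = 1080×0.9776/0.6358 = 1660 N.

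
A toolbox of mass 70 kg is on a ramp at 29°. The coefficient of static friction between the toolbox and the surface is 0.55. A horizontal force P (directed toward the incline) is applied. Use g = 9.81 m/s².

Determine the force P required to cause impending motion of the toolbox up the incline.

P ≈ 1090 N

At impending motion up the slope, friction acts down-slope at its limit: f = μ_s N.
Perpendicular to the incline: N = m g cos θ + P sin θ.
Along the incline: P cos θ = m g sin θ + μ_s N = m g sin θ + μ_s (m g cos θ + P sin θ).
Solving, P (cos θ − μ_s sin θ) = m g (sin θ + μ_s cos θ), so P = 70×9.81×(sin 29° + 0.55 cos 29°)/(cos 29° − 0.55 sin 29°) = 687×0.9659/0.608 = 1090 N.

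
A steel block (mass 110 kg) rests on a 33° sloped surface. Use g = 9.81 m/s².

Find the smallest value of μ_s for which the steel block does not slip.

μ_s,min ≈ 0.649

At the slip threshold m g sin θ = μ_s m g cos θ, so μ_s,min = tan θ.
μ_s,min = tan 33° = 0.649.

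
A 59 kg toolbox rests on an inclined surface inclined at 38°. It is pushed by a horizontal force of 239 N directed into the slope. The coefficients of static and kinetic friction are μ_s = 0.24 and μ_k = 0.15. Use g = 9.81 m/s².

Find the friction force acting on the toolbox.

Resolve perpendicular to the incline: N = m g cos θ + P sin θ = 59×9.81×cos 38° + 239×sin 38° = 603.2 N.
Along the incline, the net driving force (taking up-slope positive) is P cos θ − m g sin θ = 188.3 − 356.3 = -168 N, so equilibrium requires friction f = 168 N (up-slope).
Maximum static friction: μ_s N = 0.24 × 603.2 = 144.8 N.
|f_req| = 168 > 144.8 N → the toolbox slides down the incline; f = μ_k N = 0.15 × 603.2 = 90.5 N.

f ≈ 90.5 N (up the incline)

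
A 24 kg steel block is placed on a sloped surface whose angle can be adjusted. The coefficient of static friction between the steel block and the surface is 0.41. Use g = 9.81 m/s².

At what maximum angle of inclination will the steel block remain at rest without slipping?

At the slip threshold, m g sin θ = μ_s · m g cos θ, so tan θ = μ_s.
θ_max = arctan(0.41) = 22.3°.

θ_max ≈ 22.3°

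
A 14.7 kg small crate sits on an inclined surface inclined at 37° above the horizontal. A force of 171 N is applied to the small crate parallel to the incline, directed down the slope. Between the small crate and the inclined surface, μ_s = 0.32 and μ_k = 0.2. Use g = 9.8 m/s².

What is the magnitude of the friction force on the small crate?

Perpendicular to the surface, N = m g cos θ = 14.7·9.8·cos 37° = 115.1 N.
For equilibrium along the incline the friction force must supply f = m g sin θ + P = 86.7 + 171 = 257.7 N (positive meaning up-slope).
The static-friction ceiling is μ_s N = 0.32 × 115.1 = 36.82 N.
|257.7| exceeds 36.82 N, so the small crate slips down-slope; friction is kinetic, f = μ_k N = 0.2×115.1 = 23 N.

f ≈ 23 N (up the incline)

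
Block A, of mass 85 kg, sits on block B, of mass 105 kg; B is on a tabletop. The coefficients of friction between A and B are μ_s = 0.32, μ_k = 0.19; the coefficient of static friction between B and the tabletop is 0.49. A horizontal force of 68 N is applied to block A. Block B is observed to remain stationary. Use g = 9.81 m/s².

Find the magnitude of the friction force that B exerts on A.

The normal force B exerts on A is simply A's weight, N₁ = 833.9 N.
So the A–B interface can sustain at most μ_s N₁ = 266.8 N of static friction.
P = 68 N is within that limit, so A and B move together (both at rest); the A–B friction is simply f₁ = P = 68 N.
By Newton's third law B feels 68 N forward from A. With B stationary, the floor's static friction on B balances it: f₂ = 68 N (well within μ_s(m_A+m_B)g = 913.3 N).

f ≈ 68 N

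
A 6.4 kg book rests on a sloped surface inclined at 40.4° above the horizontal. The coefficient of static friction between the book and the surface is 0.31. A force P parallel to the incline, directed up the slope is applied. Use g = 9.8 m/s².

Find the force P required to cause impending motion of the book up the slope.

At impending motion up the slope, friction acts down-slope at its limit: f = μ_s N.
P is parallel to the surface, so N = m g cos θ = 47.8 N.
Along the incline: P = m g sin θ + μ_s N = 40.7 + 0.31×47.8 = 55.5 N.

P ≈ 55.5 N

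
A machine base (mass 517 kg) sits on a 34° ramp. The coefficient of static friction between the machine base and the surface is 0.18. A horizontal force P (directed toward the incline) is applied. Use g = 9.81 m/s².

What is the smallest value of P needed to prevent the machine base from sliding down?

The machine base tends to slide down (tan θ > μ_s), so at the point of impending slip friction acts up-slope at its limit: f = μ_s N.
Perpendicular to the incline: N = m g cos θ + P sin θ.
Along the incline: P cos θ + μ_s N = m g sin θ, i.e. P cos θ + μ_s (m g cos θ + P sin θ) = m g sin θ.
Solving, P (cos θ + μ_s sin θ) = m g (sin θ − μ_s cos θ), so P = 5070×0.41/0.9297 = 2240 N.

P_min ≈ 2240 N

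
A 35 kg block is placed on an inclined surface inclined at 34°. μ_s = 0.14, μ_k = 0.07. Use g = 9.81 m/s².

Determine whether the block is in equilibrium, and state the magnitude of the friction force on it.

f ≈ 19.9 N

N = m g cos θ = 285 N.
Down-slope weight component: m g sin θ = 192 N.
μ_s N = 39.9 N.
192 > 39.9 N, so it slides; kinetic friction f = μ_k N = 0.07×285 = 19.9 N.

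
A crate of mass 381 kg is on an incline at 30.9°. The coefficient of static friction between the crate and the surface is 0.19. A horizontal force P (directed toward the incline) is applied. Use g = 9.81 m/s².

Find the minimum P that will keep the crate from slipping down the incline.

P_min ≈ 1370 N

The crate tends to slide down (tan θ > μ_s), so at the point of impending slip friction acts up-slope at its limit: f = μ_s N.
Perpendicular to the incline: N = m g cos θ + P sin θ.
Along the incline: P cos θ + μ_s N = m g sin θ, i.e. P cos θ + μ_s (m g cos θ + P sin θ) = m g sin θ.
Solving, P (cos θ + μ_s sin θ) = m g (sin θ − μ_s cos θ), so P = 3740×0.3505/0.9556 = 1370 N.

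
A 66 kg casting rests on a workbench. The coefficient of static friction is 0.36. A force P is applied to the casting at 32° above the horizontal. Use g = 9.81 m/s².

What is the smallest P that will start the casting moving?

P ≈ 224 N

N = m g − P sin α (the pull lifts the casting).
At impending slip, P cos α = μ_s N = μ_s (m g − P sin α).
Solving: P (cos α + μ_s sin α) = μ_s m g → P = 0.36×647/(cos 32° + 0.36 sin 32°) = 233/1.039 = 224 N.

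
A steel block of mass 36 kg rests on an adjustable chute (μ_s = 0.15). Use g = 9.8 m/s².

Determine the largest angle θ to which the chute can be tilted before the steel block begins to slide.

At the slip threshold, m g sin θ = μ_s · m g cos θ, so tan θ = μ_s.
θ_max = arctan(0.15) = 8.53°.

θ_max ≈ 8.53°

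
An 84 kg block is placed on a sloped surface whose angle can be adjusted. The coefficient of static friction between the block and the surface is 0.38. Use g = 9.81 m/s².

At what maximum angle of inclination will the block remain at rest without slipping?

At the slip threshold, m g sin θ = μ_s · m g cos θ, so tan θ = μ_s.
θ_max = arctan(0.38) = 20.8°.

θ_max ≈ 20.8°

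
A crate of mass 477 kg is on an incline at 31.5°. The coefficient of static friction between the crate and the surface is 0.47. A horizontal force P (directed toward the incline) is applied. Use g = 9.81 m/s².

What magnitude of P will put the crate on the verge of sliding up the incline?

At impending motion up the slope, friction acts down-slope at its limit: f = μ_s N.
Perpendicular to the incline: N = m g cos θ + P sin θ.
Along the incline: P cos θ = m g sin θ + μ_s N = m g sin θ + μ_s (m g cos θ + P sin θ).
Solving, P (cos θ − μ_s sin θ) = m g (sin θ + μ_s cos θ), so P = 477×9.81×(sin 31.5° + 0.47 cos 31.5°)/(cos 31.5° − 0.47 sin 31.5°) = 4680×0.9232/0.6071 = 7120 N.

P ≈ 7120 N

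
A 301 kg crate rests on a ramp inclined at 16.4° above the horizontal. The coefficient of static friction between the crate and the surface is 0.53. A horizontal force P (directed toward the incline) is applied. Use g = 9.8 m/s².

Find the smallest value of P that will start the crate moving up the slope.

At impending motion up the slope, friction acts down-slope at its limit: f = μ_s N.
Perpendicular to the incline: N = m g cos θ + P sin θ.
Along the incline: P cos θ = m g sin θ + μ_s N = m g sin θ + μ_s (m g cos θ + P sin θ).
Solving, P (cos θ − μ_s sin θ) = m g (sin θ + μ_s cos θ), so P = 301×9.8×(sin 16.4° + 0.53 cos 16.4°)/(cos 16.4° − 0.53 sin 16.4°) = 2950×0.7908/0.8097 = 2880 N.

P ≈ 2880 N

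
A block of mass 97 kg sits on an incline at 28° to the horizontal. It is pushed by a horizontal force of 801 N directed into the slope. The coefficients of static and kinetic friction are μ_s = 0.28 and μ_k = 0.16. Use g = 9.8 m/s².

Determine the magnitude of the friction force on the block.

f ≈ 261 N (down the incline)

Normal direction: N = m g cos θ + P sin θ = 1215 N.
Along the incline, the net driving force (taking up-slope positive) is P cos θ − m g sin θ = 707.2 − 446.3 = 261 N, so equilibrium requires friction f = -261 N (down-slope).
Maximum static friction: μ_s N = 0.28 × 1215 = 340.3 N.
Since 261 N is within the 340.3 N limit, the block stays put and friction is exactly 261 N.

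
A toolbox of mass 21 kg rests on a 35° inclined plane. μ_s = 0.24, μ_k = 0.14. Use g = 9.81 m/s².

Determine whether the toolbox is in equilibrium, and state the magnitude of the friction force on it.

f ≈ 23.6 N

N = m g cos θ = 169 N.
Down-slope weight component: m g sin θ = 118 N.
μ_s N = 40.5 N.
118 > 40.5 N, so it slides; kinetic friction f = μ_k N = 0.14×169 = 23.6 N.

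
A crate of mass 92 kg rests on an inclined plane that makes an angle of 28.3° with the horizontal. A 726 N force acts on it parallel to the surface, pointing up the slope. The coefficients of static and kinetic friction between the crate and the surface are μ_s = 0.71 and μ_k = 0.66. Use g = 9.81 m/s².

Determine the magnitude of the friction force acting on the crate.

Normal force: N = m g cos θ = 92 × 9.81 × cos 28.3° = 794.6 N.
The friction needed for equilibrium is m g sin θ − P = 427.9 − 726 = -298.1 N, measured positive up-slope.
Maximum static friction available: μ_s N = 0.71 × 794.6 = 564.2 N.
Since |-298.1| ≤ 564.2 N, no slip — friction simply equals what equilibrium demands.

f ≈ 298 N (down the incline)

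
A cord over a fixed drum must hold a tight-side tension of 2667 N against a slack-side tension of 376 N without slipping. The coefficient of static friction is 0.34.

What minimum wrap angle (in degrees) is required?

β_min ≈ 330°

T₂/T₁ = e^{μβ} → β = ln(T₂/T₁)/μ.
β = ln(2667/376)/0.34 = 1.959/0.34 = 5.762 rad.
In degrees: β = 5.762 × 180/π = 330°.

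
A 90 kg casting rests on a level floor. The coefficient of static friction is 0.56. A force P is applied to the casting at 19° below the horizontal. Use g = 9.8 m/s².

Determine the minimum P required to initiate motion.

P ≈ 647 N

N = m g + P sin α (the push presses the casting into the level floor).
At impending slip, P cos α = μ_s N = μ_s (m g + P sin α).
Solving: P (cos α − μ_s sin α) = μ_s m g → P = 0.56×882/(cos 19° − 0.56 sin 19°) = 494/0.7632 = 647 N.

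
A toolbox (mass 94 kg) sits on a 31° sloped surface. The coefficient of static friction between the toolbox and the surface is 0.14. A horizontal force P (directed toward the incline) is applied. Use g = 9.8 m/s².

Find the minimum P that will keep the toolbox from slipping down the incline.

P_min ≈ 392 N

The toolbox tends to slide down (tan θ > μ_s), so at the point of impending slip friction acts up-slope at its limit: f = μ_s N.
Perpendicular to the incline: N = m g cos θ + P sin θ.
Along the incline: P cos θ + μ_s N = m g sin θ, i.e. P cos θ + μ_s (m g cos θ + P sin θ) = m g sin θ.
Solving, P (cos θ + μ_s sin θ) = m g (sin θ − μ_s cos θ), so P = 921×0.395/0.9293 = 392 N.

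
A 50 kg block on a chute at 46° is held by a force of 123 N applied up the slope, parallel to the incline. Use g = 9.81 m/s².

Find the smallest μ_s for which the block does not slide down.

N = m g cos θ = 340.7 N.
Friction must make up the shortfall along the incline: f = m g sin θ − P = 352.8 − 123 = 229.8 N.
At the threshold f = μ_s N, so μ_s,min = 229.8/340.7 = 0.675.

μ_s,min ≈ 0.675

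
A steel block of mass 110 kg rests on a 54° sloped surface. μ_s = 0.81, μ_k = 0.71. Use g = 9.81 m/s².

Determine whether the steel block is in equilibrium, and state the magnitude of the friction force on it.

f ≈ 450 N

N = m g cos θ = 634 N.
Down-slope weight component: m g sin θ = 873 N.
μ_s N = 514 N.
873 > 514 N, so it slides; kinetic friction f = μ_k N = 0.71×634 = 450 N.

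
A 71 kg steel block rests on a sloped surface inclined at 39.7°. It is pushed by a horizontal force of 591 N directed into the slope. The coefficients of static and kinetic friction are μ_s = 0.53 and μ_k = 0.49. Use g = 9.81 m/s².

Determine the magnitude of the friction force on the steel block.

f ≈ 9.81 N (down the incline)

Normal direction: N = m g cos θ + P sin θ = 913.4 N.
Along the incline, the net driving force (taking up-slope positive) is P cos θ − m g sin θ = 454.7 − 444.9 = 9.807 N, so equilibrium requires friction f = -9.807 N (down-slope).
The limit of static friction is μ_s N = 484.1 N.
|f_req| = 9.807 ≤ 484.1 N → the steel block is in equilibrium; friction equals the required value.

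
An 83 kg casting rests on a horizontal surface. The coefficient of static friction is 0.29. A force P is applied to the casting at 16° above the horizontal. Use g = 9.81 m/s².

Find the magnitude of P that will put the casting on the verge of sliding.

N = m g − P sin α (the pull lifts the casting).
At impending slip, P cos α = μ_s N = μ_s (m g − P sin α).
Solving: P (cos α + μ_s sin α) = μ_s m g → P = 0.29×814/(cos 16° + 0.29 sin 16°) = 236/1.041 = 227 N.

P ≈ 227 N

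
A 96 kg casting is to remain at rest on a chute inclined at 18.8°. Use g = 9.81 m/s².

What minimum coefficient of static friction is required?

μ_s,min ≈ 0.34

At the slip threshold m g sin θ = μ_s m g cos θ, so μ_s,min = tan θ.
μ_s,min = tan 18.8° = 0.34.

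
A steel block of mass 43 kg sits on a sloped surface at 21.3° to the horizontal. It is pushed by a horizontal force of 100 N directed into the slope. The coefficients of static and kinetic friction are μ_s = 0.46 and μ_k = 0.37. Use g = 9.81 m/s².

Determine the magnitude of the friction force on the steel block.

f ≈ 60.1 N (up the incline)

The horizontal push has a component P sin θ into the surface, so N = m g cos θ + P sin θ = 393 + 36.33 = 429.3 N.
Parallel to the incline: P cos θ − m g sin θ = 93.17 − 153.2 = -60.06 N; the friction needed to balance this is 60.06 N acting up the slope.
Maximum static friction: μ_s N = 0.46 × 429.3 = 197.5 N.
Since 60.06 N is within the 197.5 N limit, the steel block stays put and friction is exactly 60.1 N.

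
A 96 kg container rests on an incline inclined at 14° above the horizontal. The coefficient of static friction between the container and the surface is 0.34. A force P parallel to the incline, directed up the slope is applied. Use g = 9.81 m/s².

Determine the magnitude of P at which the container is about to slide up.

P ≈ 539 N

At impending motion up the slope, friction acts down-slope at its limit: f = μ_s N.
P is parallel to the surface, so N = m g cos θ = 914 N.
Along the incline: P = m g sin θ + μ_s N = 228 + 0.34×914 = 539 N.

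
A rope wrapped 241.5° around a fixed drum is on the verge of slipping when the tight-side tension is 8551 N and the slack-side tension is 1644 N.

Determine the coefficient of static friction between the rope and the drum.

T₂/T₁ = e^{μβ} → μ = ln(T₂/T₁)/β.
β = 241.5° = 4.215 rad.
μ = ln(8551/1644)/4.215 = ln(5.201)/4.215 = 0.391.

μ ≈ 0.391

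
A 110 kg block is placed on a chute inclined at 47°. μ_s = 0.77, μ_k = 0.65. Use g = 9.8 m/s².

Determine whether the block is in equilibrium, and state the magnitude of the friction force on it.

N = m g cos θ = 735 N.
Down-slope weight component: m g sin θ = 788 N.
μ_s N = 566 N.
788 > 566 N, so it slides; kinetic friction f = μ_k N = 0.65×735 = 478 N.

f ≈ 478 N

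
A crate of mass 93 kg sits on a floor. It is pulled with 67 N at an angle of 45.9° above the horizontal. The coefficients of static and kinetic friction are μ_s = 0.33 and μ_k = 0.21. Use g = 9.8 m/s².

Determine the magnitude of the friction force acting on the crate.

The vertical component of P reduces the normal force: N = m g − P sin α = 911.4 − 48.11 = 863.3 N.
The horizontal driving force is P cos α = 46.63 N, so equilibrium needs friction f = 46.63 N.
μ_s N = 0.33 × 863.3 = 284.9 N.
46.63 ≤ 284.9 N → static; friction equals the required 46.6 N.

f ≈ 46.6 N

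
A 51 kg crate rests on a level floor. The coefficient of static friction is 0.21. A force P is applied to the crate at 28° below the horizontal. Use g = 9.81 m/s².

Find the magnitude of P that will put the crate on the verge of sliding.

P ≈ 134 N

N = m g + P sin α (the push presses the crate into the level floor).
At impending slip, P cos α = μ_s N = μ_s (m g + P sin α).
Solving: P (cos α − μ_s sin α) = μ_s m g → P = 0.21×500/(cos 28° − 0.21 sin 28°) = 105/0.7844 = 134 N.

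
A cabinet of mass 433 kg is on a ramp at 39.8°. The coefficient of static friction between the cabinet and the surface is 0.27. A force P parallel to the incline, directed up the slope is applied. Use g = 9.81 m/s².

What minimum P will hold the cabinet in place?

The cabinet tends to slide down (tan θ > μ_s), so at the point of impending slip friction acts up-slope at its limit: f = μ_s N.
P is parallel to the surface, so N = m g cos θ = 3260 N.
Along the incline: P + μ_s N = m g sin θ, so P = 2720 − 0.27×3260 = 1840 N.

P_min ≈ 1840 N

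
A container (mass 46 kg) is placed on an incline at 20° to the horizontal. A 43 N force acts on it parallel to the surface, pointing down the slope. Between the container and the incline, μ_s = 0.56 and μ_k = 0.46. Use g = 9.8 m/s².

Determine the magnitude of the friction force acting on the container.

The normal reaction is N = m g cos θ = 423.6 N.
For equilibrium along the incline the friction force must supply f = m g sin θ + P = 154.2 + 43 = 197.2 N (positive meaning up-slope).
The static-friction ceiling is μ_s N = 0.56 × 423.6 = 237.2 N.
Since |197.2| ≤ 237.2 N, no slip — friction simply equals what equilibrium demands.

f ≈ 197 N (up the incline)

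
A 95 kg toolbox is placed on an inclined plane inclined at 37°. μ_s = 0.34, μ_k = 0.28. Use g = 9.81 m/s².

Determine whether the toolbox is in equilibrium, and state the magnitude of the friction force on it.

N = m g cos θ = 744 N.
Down-slope weight component: m g sin θ = 561 N.
μ_s N = 253 N.
561 > 253 N, so it slides; kinetic friction f = μ_k N = 0.28×744 = 208 N.

f ≈ 208 N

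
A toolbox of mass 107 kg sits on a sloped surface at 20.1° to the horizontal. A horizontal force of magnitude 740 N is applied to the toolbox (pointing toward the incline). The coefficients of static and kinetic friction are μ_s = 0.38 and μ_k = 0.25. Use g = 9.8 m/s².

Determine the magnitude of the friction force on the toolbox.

Resolve perpendicular to the incline: N = m g cos θ + P sin θ = 107×9.8×cos 20.1° + 740×sin 20.1° = 1239 N.
Along the incline, the net driving force (taking up-slope positive) is P cos θ − m g sin θ = 694.9 − 360.4 = 334.6 N, so equilibrium requires friction f = -334.6 N (down-slope).
Maximum static friction: μ_s N = 0.38 × 1239 = 470.8 N.
Since 334.6 N is within the 470.8 N limit, the toolbox stays put and friction is exactly 335 N.

f ≈ 335 N (down the incline)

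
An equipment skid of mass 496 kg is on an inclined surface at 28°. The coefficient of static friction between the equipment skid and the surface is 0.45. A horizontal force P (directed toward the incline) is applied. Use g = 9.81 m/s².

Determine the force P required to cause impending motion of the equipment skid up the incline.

At impending motion up the slope, friction acts down-slope at its limit: f = μ_s N.
Perpendicular to the incline: N = m g cos θ + P sin θ.
Along the incline: P cos θ = m g sin θ + μ_s N = m g sin θ + μ_s (m g cos θ + P sin θ).
Solving, P (cos θ − μ_s sin θ) = m g (sin θ + μ_s cos θ), so P = 496×9.81×(sin 28° + 0.45 cos 28°)/(cos 28° − 0.45 sin 28°) = 4870×0.8668/0.6717 = 6280 N.

P ≈ 6280 N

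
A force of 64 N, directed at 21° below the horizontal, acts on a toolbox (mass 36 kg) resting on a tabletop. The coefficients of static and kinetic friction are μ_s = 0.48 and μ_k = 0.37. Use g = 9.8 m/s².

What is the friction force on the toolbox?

N = m g + P sin α = 352.8 + 64×sin 21° = 375.7 N.
Horizontally, friction must balance P cos α = 59.75 N.
μ_s N = 0.48 × 375.7 = 180.4 N.
Since 59.75 N does not exceed the limit, the toolbox stays at rest and f = 59.7 N.

f ≈ 59.7 N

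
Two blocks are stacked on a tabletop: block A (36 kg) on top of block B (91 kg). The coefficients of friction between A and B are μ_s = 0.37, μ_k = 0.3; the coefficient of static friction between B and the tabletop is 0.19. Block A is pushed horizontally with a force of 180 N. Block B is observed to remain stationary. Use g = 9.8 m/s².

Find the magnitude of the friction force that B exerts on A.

Between the blocks, N₁ = m_A g = 352.8 N.
Maximum static friction on A from B: μ_s N₁ = 0.37×352.8 = 130.5 N.
Since P = 180 N > 130.5 N, A slides on B; the A–B friction is kinetic: f₁ = μ_k N₁ = 0.3×352.8 = 106 N.
By Newton's third law B feels 106 N forward from A. With B stationary, the floor's static friction on B balances it: f₂ = 106 N (well within μ_s(m_A+m_B)g = 236.5 N).

f ≈ 106 N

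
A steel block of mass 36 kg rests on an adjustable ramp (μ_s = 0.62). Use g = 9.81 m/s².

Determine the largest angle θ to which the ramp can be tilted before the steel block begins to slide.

At the slip threshold, m g sin θ = μ_s · m g cos θ, so tan θ = μ_s.
θ_max = arctan(0.62) = 31.8°.

θ_max ≈ 31.8°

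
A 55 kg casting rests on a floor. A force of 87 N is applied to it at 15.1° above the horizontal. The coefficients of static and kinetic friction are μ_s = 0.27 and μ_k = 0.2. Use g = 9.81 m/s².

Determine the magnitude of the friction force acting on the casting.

f ≈ 84 N

The vertical component of P reduces the normal force: N = m g − P sin α = 539.6 − 22.66 = 516.9 N.
Horizontally, friction must balance P cos α = 84 N.
μ_s N = 0.27 × 516.9 = 139.6 N.
84 ≤ 139.6 N → static; friction equals the required 84 N.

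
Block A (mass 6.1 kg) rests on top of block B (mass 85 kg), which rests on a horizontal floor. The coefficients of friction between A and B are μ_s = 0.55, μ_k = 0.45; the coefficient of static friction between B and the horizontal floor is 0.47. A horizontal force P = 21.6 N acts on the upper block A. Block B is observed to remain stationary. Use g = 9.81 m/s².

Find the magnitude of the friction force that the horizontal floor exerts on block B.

f ≈ 21.6 N

The normal force B exerts on A is simply A's weight, N₁ = 59.84 N.
So the A–B interface can sustain at most μ_s N₁ = 32.91 N of static friction.
Since P = 21.6 N ≤ 32.91 N, A does not slip on B; friction on A equals P = 21.6 N.
B experiences an equal 21.6 N forward from A (third law). B is in equilibrium, so the floor supplies f₂ = 21.6 N of static friction (limit μ_s(m_A+m_B)g = 420 N, not exceeded).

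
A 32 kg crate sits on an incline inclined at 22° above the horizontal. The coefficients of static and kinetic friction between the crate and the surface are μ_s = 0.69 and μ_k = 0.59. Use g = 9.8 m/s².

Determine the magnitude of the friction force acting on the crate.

f ≈ 117 N (up the incline)

The normal reaction is N = m g cos θ = 290.8 N.
Along the slope the weight component is m g sin θ = 117.5 N; friction must supply exactly this, acting up-slope.
Maximum static friction available: μ_s N = 0.69 × 290.8 = 200.6 N.
Since |117.5| ≤ 200.6 N, the crate remains in static equilibrium and friction takes exactly the required value.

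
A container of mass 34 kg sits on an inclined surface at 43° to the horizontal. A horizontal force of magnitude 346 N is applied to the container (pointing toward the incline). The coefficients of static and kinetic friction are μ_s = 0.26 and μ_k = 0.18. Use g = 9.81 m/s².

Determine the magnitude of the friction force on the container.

Normal direction: N = m g cos θ + P sin θ = 479.9 N.
Parallel to the incline: P cos θ − m g sin θ = 253 − 227.5 = 25.57 N; the friction needed to balance this is 25.57 N acting down the slope.
The limit of static friction is μ_s N = 124.8 N.
Since 25.57 N is within the 124.8 N limit, the container stays put and friction is exactly 25.6 N.

f ≈ 25.6 N (down the incline)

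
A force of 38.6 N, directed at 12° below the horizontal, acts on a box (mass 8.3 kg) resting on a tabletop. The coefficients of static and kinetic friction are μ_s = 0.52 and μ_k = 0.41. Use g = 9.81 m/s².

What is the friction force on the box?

Vertical equilibrium gives N = m g + P sin α = 89.45 N.
For equilibrium, f = P cos α = 38.6×cos 12° = 37.76 N.
The static-friction limit is μ_s N = 46.51 N.
37.76 ≤ 46.51 N → static; friction equals the required 37.8 N.

f ≈ 37.8 N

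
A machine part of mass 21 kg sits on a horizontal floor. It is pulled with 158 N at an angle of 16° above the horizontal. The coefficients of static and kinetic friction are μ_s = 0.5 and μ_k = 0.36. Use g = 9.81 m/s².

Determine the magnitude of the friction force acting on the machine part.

f ≈ 58.5 N

Vertical equilibrium gives N = m g − P sin α = 162.5 N.
The horizontal driving force is P cos α = 151.9 N, so equilibrium needs friction f = 151.9 N.
μ_s N = 0.5 × 162.5 = 81.23 N.
151.9 > 81.23 N → the machine part slides; f = μ_k N = 0.36×162.5 = 58.5 N.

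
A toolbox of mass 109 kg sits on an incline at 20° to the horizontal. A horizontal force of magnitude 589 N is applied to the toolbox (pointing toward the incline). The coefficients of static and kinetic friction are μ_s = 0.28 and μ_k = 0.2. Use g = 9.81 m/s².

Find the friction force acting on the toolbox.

f ≈ 188 N (down the incline)

Resolve perpendicular to the incline: N = m g cos θ + P sin θ = 109×9.81×cos 20° + 589×sin 20° = 1206 N.
Parallel to the incline: P cos θ − m g sin θ = 553.5 − 365.7 = 187.8 N; the friction needed to balance this is 187.8 N acting down the slope.
The limit of static friction is μ_s N = 337.8 N.
Since 187.8 N is within the 337.8 N limit, the toolbox stays put and friction is exactly 188 N.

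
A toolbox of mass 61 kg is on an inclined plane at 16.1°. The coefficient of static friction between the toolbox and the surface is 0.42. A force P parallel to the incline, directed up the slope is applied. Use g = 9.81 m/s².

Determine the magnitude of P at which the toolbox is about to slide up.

At impending motion up the slope, friction acts down-slope at its limit: f = μ_s N.
P is parallel to the surface, so N = m g cos θ = 575 N.
Along the incline: P = m g sin θ + μ_s N = 166 + 0.42×575 = 407 N.

P ≈ 407 N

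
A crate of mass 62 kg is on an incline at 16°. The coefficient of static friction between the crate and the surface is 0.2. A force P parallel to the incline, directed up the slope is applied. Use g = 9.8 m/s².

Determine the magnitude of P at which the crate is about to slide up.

P ≈ 284 N

At impending motion up the slope, friction acts down-slope at its limit: f = μ_s N.
P is parallel to the surface, so N = m g cos θ = 584 N.
Along the incline: P = m g sin θ + μ_s N = 167 + 0.2×584 = 284 N.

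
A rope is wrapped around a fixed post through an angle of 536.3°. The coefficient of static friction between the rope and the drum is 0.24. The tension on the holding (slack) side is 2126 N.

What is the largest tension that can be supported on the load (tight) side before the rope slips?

At impending slip the capstan equation gives T₂/T₁ = e^{μβ} with β in radians.
β = 536.3° × π/180 = 9.36 rad.
e^{μβ} = e^{0.24×9.36} = 9.454.
T₂ = T₁ · e^{μβ} = 2126 × 9.454 = 20100 N.

T_max ≈ 20100 N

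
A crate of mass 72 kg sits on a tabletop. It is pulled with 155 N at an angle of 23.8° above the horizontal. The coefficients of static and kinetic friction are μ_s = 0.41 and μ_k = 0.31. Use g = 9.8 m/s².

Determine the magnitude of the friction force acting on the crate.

f ≈ 142 N

N = m g − P sin α = 705.6 − 155×sin 23.8° = 643.1 N.
Horizontally, friction must balance P cos α = 141.8 N.
The static-friction limit is μ_s N = 263.7 N.
141.8 ≤ 263.7 N → static; friction equals the required 142 N.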